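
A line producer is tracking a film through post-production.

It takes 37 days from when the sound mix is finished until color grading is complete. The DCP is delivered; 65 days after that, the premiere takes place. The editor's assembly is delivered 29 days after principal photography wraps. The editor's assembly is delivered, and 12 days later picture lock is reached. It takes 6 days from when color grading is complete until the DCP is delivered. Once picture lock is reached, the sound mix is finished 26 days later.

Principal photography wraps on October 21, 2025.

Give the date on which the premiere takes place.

April 14, 2026

Principal photography wraps: Oct 21, 2025.
The editor's assembly is delivered: Oct 21, 2025 + 29 days = Nov 19, 2025.
Picture lock is reached: Nov 19, 2025 + 12 days = Dec 1, 2025.
The sound mix is finished: Dec 1, 2025 + 26 days = Dec 27, 2025.
Color grading is complete: Dec 27, 2025 + 37 days = Feb 2, 2026.
The DCP is delivered: Feb 2, 2026 + 6 days = Feb 8, 2026.
The premiere takes place: Feb 8, 2026 + 65 days = Apr 14, 2026.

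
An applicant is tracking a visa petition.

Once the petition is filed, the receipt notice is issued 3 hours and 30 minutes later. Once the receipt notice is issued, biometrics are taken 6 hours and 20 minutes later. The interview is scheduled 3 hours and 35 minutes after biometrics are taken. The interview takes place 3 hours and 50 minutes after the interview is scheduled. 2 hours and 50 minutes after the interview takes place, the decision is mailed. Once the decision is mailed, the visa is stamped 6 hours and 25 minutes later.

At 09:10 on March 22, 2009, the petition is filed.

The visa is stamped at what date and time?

The petition is filed: 09:10 Mar 22, 2009.
The receipt notice is issued: 09:10 Mar 22, 2009 + 3h30m = 12:40 Mar 22, 2009.
Biometrics are taken: 12:40 Mar 22, 2009 + 6h20m = 19:00 Mar 22, 2009.
The interview is scheduled: 19:00 Mar 22, 2009 + 3h35m = 22:35 Mar 22, 2009.
The interview takes place: 22:35 Mar 22, 2009 + 3h50m = 02:25 Mar 23, 2009.
The decision is mailed: 02:25 Mar 23, 2009 + 2h50m = 05:15 Mar 23, 2009.
The visa is stamped: 05:15 Mar 23, 2009 + 6h25m = 11:40 Mar 23, 2009.

11:40 on March 23, 2009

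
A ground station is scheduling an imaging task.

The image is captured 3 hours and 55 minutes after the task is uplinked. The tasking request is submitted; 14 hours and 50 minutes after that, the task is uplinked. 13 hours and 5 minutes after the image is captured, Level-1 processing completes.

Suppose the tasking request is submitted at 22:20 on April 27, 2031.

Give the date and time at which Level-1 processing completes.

The tasking request is submitted: 22:20 Apr 27, 2031.
The task is uplinked: 22:20 Apr 27, 2031 + 14h50m = 13:10 Apr 28, 2031.
The image is captured: 13:10 Apr 28, 2031 + 3h55m = 17:05 Apr 28, 2031.
Level-1 processing completes: 17:05 Apr 28, 2031 + 13h05m = 06:10 Apr 29, 2031.

06:10 on April 29, 2031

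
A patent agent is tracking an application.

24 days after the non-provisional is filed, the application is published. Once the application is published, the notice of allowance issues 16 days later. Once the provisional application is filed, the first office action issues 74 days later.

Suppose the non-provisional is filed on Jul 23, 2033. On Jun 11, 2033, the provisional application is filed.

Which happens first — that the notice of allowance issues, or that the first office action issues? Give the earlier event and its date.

The first office action issues — Aug 24, 2033

The non-provisional is filed: Jul 23, 2033.
The application is published: Jul 23, 2033 + 24 days = Aug 16, 2033.
The notice of allowance issues: Aug 16, 2033 + 16 days = Sep 1, 2033.
The provisional application is filed: Jun 11, 2033.
The first office action issues: Jun 11, 2033 + 74 days = Aug 24, 2033.
Comparing: the notice of allowance issues on Sep 1, 2033 vs the first office action issues on Aug 24, 2033. Earlier: the first office action issues.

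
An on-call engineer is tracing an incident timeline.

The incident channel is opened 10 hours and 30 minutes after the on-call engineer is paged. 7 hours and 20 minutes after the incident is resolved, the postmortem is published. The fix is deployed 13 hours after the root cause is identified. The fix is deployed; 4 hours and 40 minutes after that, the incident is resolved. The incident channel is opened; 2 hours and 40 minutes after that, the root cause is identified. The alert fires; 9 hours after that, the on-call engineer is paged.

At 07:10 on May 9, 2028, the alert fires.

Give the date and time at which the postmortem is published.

06:20 on May 11, 2028

The alert fires: 07:10 May 9, 2028.
The on-call engineer is paged: 07:10 May 9, 2028 + 9h = 16:10 May 9, 2028.
The incident channel is opened: 16:10 May 9, 2028 + 10h30m = 02:40 May 10, 2028.
The root cause is identified: 02:40 May 10, 2028 + 2h40m = 05:20 May 10, 2028.
The fix is deployed: 05:20 May 10, 2028 + 13h = 18:20 May 10, 2028.
The incident is resolved: 18:20 May 10, 2028 + 4h40m = 23:00 May 10, 2028.
The postmortem is published: 23:00 May 10, 2028 + 7h20m = 06:20 May 11, 2028.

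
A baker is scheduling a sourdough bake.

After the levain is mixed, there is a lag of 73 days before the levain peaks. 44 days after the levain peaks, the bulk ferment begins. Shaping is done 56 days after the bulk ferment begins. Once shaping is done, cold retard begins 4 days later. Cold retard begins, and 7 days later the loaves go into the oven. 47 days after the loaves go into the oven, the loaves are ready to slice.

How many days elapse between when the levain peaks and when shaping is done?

Causal path: the levain peaks → the bulk ferment begins → shaping is done.
Total delay along the path: 44 + 56 = 100 days.

100 days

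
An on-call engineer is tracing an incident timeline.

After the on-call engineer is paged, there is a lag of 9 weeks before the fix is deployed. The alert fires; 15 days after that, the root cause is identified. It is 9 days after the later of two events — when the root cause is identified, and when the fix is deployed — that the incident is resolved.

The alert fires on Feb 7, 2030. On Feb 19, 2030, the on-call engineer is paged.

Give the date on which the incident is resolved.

The alert fires: Feb 7, 2030.
The root cause is identified: Feb 7, 2030 + 15 days = Feb 22, 2030.
The on-call engineer is paged: Feb 19, 2030.
The fix is deployed: Feb 19, 2030 + 9 weeks = Apr 23, 2030.
Both prerequisites met — the root cause is identified (Feb 22, 2030), the fix is deployed (Apr 23, 2030); the later is Apr 23, 2030.
The incident is resolved: Apr 23, 2030 + 9 days = May 2, 2030.

May 2, 2030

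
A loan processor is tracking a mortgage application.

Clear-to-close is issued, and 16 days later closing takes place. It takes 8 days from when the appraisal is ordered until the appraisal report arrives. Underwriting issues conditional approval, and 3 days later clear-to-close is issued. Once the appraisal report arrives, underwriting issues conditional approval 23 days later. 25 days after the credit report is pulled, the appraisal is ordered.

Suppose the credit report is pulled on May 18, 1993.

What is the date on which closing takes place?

Aug 1, 1993

The credit report is pulled: May 18, 1993.
The appraisal is ordered: May 18, 1993 + 25 days = Jun 12, 1993.
The appraisal report arrives: Jun 12, 1993 + 8 days = Jun 20, 1993.
Underwriting issues conditional approval: Jun 20, 1993 + 23 days = Jul 13, 1993.
Clear-to-close is issued: Jul 13, 1993 + 3 days = Jul 16, 1993.
Closing takes place: Jul 16, 1993 + 16 days = Aug 1, 1993.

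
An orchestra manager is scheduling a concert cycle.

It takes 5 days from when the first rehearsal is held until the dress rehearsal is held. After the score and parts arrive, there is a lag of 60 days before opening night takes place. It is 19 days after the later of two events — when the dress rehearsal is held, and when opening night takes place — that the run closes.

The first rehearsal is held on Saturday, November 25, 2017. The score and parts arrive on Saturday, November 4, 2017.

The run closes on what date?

Monday, January 22, 2018

The first rehearsal is held: Nov 25, 2017.
The dress rehearsal is held: Nov 25, 2017 + 5 days = Nov 30, 2017.
The score and parts arrive: Nov 4, 2017.
Opening night takes place: Nov 4, 2017 + 60 days = Jan 3, 2018.
Both prerequisites met — the dress rehearsal is held (Nov 30, 2017), opening night takes place (Jan 3, 2018); the later is Jan 3, 2018.
The run closes: Jan 3, 2018 + 19 days = Jan 22, 2018.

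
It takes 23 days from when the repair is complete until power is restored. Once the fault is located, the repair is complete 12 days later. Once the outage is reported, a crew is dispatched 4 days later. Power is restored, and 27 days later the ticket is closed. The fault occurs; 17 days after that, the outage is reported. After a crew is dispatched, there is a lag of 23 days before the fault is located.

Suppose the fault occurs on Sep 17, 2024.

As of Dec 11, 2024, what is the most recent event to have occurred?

Power is restored

The fault occurs: Sep 17, 2024.
The outage is reported: Sep 17, 2024 + 17 days = Oct 4, 2024.
A crew is dispatched: Oct 4, 2024 + 4 days = Oct 8, 2024.
The fault is located: Oct 8, 2024 + 23 days = Oct 31, 2024.
The repair is complete: Oct 31, 2024 + 12 days = Nov 12, 2024.
Power is restored: Nov 12, 2024 + 23 days = Dec 5, 2024.
The ticket is closed: Dec 5, 2024 + 27 days = Jan 1, 2025.
Dec 11, 2024 falls between when power is restored (Dec 5, 2024) and when the ticket is closed (Jan 1, 2025).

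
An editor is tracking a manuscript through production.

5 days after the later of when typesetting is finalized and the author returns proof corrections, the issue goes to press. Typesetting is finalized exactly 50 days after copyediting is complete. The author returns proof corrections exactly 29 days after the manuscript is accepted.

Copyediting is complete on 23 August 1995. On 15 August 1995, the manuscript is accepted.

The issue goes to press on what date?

Copyediting is complete: Aug 23, 1995.
Typesetting is finalized: Aug 23, 1995 + 50 days = Oct 12, 1995.
The manuscript is accepted: Aug 15, 1995.
The author returns proof corrections: Aug 15, 1995 + 29 days = Sep 13, 1995.
Both prerequisites met — typesetting is finalized (Oct 12, 1995), the author returns proof corrections (Sep 13, 1995); the later is Oct 12, 1995.
The issue goes to press: Oct 12, 1995 + 5 days = Oct 17, 1995.

17 October 1995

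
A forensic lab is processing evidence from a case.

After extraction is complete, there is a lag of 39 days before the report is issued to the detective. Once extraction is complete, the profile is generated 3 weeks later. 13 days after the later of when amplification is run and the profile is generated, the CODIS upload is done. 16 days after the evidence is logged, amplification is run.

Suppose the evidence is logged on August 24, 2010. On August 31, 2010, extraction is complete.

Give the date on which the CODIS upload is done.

October 4, 2010

The evidence is logged: Aug 24, 2010.
Amplification is run: Aug 24, 2010 + 16 days = Sep 9, 2010.
Extraction is complete: Aug 31, 2010.
The profile is generated: Aug 31, 2010 + 3 weeks = Sep 21, 2010.
Both prerequisites met — amplification is run (Sep 9, 2010), the profile is generated (Sep 21, 2010); the later is Sep 21, 2010.
The CODIS upload is done: Sep 21, 2010 + 13 days = Oct 4, 2010.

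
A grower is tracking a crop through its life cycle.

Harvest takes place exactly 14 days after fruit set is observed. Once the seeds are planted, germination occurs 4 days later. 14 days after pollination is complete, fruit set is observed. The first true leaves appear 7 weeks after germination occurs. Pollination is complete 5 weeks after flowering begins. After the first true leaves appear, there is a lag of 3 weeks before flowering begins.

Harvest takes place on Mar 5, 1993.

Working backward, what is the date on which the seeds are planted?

Harvest takes place: Mar 5, 1993.
Fruit set is observed: Mar 5, 1993 − 14 days = Feb 19, 1993.
Pollination is complete: Feb 19, 1993 − 14 days = Feb 5, 1993.
Flowering begins: Feb 5, 1993 − 5 weeks = Jan 1, 1993.
The first true leaves appear: Jan 1, 1993 − 3 weeks = Dec 11, 1992.
Germination occurs: Dec 11, 1992 − 7 weeks = Oct 23, 1992.
The seeds are planted: Oct 23, 1992 − 4 days = Oct 19, 1992.

Oct 19, 1992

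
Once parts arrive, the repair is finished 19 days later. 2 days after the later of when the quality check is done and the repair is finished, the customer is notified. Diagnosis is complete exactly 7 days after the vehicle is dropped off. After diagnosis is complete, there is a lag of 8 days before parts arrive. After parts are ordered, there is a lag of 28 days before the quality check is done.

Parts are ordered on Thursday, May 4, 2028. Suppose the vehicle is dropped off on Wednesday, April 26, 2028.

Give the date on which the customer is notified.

Saturday, June 3, 2028

Parts are ordered: May 4, 2028.
The quality check is done: May 4, 2028 + 28 days = Jun 1, 2028.
The vehicle is dropped off: Apr 26, 2028.
Diagnosis is complete: Apr 26, 2028 + 7 days = May 3, 2028.
Parts arrive: May 3, 2028 + 8 days = May 11, 2028.
The repair is finished: May 11, 2028 + 19 days = May 30, 2028.
Both prerequisites met — the quality check is done (Jun 1, 2028), the repair is finished (May 30, 2028); the later is Jun 1, 2028.
The customer is notified: Jun 1, 2028 + 2 days = Jun 3, 2028.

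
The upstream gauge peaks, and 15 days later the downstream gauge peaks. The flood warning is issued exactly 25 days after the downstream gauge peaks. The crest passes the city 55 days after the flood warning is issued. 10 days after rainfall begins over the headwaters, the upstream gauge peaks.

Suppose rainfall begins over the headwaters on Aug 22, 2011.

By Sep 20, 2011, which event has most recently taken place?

Rainfall begins over the headwaters: Aug 22, 2011.
The upstream gauge peaks: Aug 22, 2011 + 10 days = Sep 1, 2011.
The downstream gauge peaks: Sep 1, 2011 + 15 days = Sep 16, 2011.
The flood warning is issued: Sep 16, 2011 + 25 days = Oct 11, 2011.
The crest passes the city: Oct 11, 2011 + 55 days = Dec 5, 2011.
Sep 20, 2011 falls between when the downstream gauge peaks (Sep 16, 2011) and when the flood warning is issued (Oct 11, 2011).

The downstream gauge peaks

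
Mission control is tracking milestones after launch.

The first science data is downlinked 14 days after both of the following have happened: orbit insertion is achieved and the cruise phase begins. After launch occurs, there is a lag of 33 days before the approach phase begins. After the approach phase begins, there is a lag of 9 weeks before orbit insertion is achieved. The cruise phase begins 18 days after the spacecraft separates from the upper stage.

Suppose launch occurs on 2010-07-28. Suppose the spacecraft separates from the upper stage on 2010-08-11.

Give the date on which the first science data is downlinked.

2010-11-15

Launch occurs: Jul 28, 2010.
The approach phase begins: Jul 28, 2010 + 33 days = Aug 30, 2010.
Orbit insertion is achieved: Aug 30, 2010 + 9 weeks = Nov 1, 2010.
The spacecraft separates from the upper stage: Aug 11, 2010.
The cruise phase begins: Aug 11, 2010 + 18 days = Aug 29, 2010.
Both prerequisites met — orbit insertion is achieved (Nov 1, 2010), the cruise phase begins (Aug 29, 2010); the later is Nov 1, 2010.
The first science data is downlinked: Nov 1, 2010 + 14 days = Nov 15, 2010.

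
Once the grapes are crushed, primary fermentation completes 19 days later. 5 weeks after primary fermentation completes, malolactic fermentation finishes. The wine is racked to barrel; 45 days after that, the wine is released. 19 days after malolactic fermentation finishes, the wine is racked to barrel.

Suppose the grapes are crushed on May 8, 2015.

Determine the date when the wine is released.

September 3, 2015

The grapes are crushed: May 8, 2015.
Primary fermentation completes: May 8, 2015 + 19 days = May 27, 2015.
Malolactic fermentation finishes: May 27, 2015 + 5 weeks = Jul 1, 2015.
The wine is racked to barrel: Jul 1, 2015 + 19 days = Jul 20, 2015.
The wine is released: Jul 20, 2015 + 45 days = Sep 3, 2015.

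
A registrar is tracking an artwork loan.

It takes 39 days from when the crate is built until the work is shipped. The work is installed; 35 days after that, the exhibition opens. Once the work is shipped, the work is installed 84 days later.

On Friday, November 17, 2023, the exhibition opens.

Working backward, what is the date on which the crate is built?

The exhibition opens: Nov 17, 2023.
The work is installed: Nov 17, 2023 − 35 days = Oct 13, 2023.
The work is shipped: Oct 13, 2023 − 84 days = Jul 21, 2023.
The crate is built: Jul 21, 2023 − 39 days = Jun 12, 2023.

Monday, June 12, 2023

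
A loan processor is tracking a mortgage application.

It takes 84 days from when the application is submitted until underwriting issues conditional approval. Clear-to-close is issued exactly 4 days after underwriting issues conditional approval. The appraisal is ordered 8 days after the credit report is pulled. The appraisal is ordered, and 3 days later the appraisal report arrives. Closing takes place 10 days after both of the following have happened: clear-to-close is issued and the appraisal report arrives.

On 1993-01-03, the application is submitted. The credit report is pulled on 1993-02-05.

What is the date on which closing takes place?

1993-04-11

The application is submitted: Jan 3, 1993.
Underwriting issues conditional approval: Jan 3, 1993 + 84 days = Mar 28, 1993.
Clear-to-close is issued: Mar 28, 1993 + 4 days = Apr 1, 1993.
The credit report is pulled: Feb 5, 1993.
The appraisal is ordered: Feb 5, 1993 + 8 days = Feb 13, 1993.
The appraisal report arrives: Feb 13, 1993 + 3 days = Feb 16, 1993.
Both prerequisites met — clear-to-close is issued (Apr 1, 1993), the appraisal report arrives (Feb 16, 1993); the later is Apr 1, 1993.
Closing takes place: Apr 1, 1993 + 10 days = Apr 11, 1993.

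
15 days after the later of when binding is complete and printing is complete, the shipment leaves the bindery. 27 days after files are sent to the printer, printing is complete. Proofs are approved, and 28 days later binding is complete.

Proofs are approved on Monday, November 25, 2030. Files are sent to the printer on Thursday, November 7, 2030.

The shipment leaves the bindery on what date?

Tuesday, January 7, 2031

Proofs are approved: Nov 25, 2030.
Binding is complete: Nov 25, 2030 + 28 days = Dec 23, 2030.
Files are sent to the printer: Nov 7, 2030.
Printing is complete: Nov 7, 2030 + 27 days = Dec 4, 2030.
Both prerequisites met — binding is complete (Dec 23, 2030), printing is complete (Dec 4, 2030); the later is Dec 23, 2030.
The shipment leaves the bindery: Dec 23, 2030 + 15 days = Jan 7, 2031.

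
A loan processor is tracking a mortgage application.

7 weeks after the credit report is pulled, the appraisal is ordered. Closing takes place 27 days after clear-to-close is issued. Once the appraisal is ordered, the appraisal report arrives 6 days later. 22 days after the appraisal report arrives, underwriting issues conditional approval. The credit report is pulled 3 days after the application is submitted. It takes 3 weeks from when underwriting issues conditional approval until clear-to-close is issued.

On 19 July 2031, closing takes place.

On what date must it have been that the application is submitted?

13 March 2031

Closing takes place: Jul 19, 2031.
Clear-to-close is issued: Jul 19, 2031 − 27 days = Jun 22, 2031.
Underwriting issues conditional approval: Jun 22, 2031 − 3 weeks = Jun 1, 2031.
The appraisal report arrives: Jun 1, 2031 − 22 days = May 10, 2031.
The appraisal is ordered: May 10, 2031 − 6 days = May 4, 2031.
The credit report is pulled: May 4, 2031 − 7 weeks = Mar 16, 2031.
The application is submitted: Mar 16, 2031 − 3 days = Mar 13, 2031.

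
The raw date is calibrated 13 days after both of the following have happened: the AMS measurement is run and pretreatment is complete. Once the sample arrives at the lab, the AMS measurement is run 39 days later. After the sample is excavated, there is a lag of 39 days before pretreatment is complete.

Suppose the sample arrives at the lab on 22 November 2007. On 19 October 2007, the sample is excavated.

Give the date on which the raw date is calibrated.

The sample arrives at the lab: Nov 22, 2007.
The AMS measurement is run: Nov 22, 2007 + 39 days = Dec 31, 2007.
The sample is excavated: Oct 19, 2007.
Pretreatment is complete: Oct 19, 2007 + 39 days = Nov 27, 2007.
Both prerequisites met — the AMS measurement is run (Dec 31, 2007), pretreatment is complete (Nov 27, 2007); the later is Dec 31, 2007.
The raw date is calibrated: Dec 31, 2007 + 13 days = Jan 13, 2008.

13 January 2008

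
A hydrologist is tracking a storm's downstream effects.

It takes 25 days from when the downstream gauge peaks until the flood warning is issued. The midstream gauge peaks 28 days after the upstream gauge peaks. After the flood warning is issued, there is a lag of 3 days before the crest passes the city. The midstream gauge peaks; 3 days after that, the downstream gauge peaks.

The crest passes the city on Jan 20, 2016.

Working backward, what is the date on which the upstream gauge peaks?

Nov 22, 2015

The crest passes the city: Jan 20, 2016.
The flood warning is issued: Jan 20, 2016 − 3 days = Jan 17, 2016.
The downstream gauge peaks: Jan 17, 2016 − 25 days = Dec 23, 2015.
The midstream gauge peaks: Dec 23, 2015 − 3 days = Dec 20, 2015.
The upstream gauge peaks: Dec 20, 2015 − 28 days = Nov 22, 2015.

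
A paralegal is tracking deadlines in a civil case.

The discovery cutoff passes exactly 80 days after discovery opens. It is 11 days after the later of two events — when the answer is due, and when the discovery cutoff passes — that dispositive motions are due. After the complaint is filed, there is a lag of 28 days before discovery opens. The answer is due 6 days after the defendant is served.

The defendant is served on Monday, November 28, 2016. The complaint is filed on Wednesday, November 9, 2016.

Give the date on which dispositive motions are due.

The defendant is served: Nov 28, 2016.
The answer is due: Nov 28, 2016 + 6 days = Dec 4, 2016.
The complaint is filed: Nov 9, 2016.
Discovery opens: Nov 9, 2016 + 28 days = Dec 7, 2016.
The discovery cutoff passes: Dec 7, 2016 + 80 days = Feb 25, 2017.
Both prerequisites met — the answer is due (Dec 4, 2016), the discovery cutoff passes (Feb 25, 2017); the later is Feb 25, 2017.
Dispositive motions are due: Feb 25, 2017 + 11 days = Mar 8, 2017.

Wednesday, March 8, 2017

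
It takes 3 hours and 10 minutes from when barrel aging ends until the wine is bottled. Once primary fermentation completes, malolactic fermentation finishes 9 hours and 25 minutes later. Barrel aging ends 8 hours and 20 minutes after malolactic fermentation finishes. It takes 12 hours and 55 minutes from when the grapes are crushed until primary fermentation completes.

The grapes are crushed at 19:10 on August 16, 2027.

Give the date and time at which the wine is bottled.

The grapes are crushed: 19:10 Aug 16, 2027.
Primary fermentation completes: 19:10 Aug 16, 2027 + 12h55m = 08:05 Aug 17, 2027.
Malolactic fermentation finishes: 08:05 Aug 17, 2027 + 9h25m = 17:30 Aug 17, 2027.
Barrel aging ends: 17:30 Aug 17, 2027 + 8h20m = 01:50 Aug 18, 2027.
The wine is bottled: 01:50 Aug 18, 2027 + 3h10m = 05:00 Aug 18, 2027.

05:00 on August 18, 2027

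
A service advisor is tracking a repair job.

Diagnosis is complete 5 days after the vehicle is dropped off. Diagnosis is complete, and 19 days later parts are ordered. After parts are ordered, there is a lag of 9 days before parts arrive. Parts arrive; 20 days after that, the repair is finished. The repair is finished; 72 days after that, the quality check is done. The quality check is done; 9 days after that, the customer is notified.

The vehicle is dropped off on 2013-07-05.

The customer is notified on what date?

The vehicle is dropped off: Jul 5, 2013.
Diagnosis is complete: Jul 5, 2013 + 5 days = Jul 10, 2013.
Parts are ordered: Jul 10, 2013 + 19 days = Jul 29, 2013.
Parts arrive: Jul 29, 2013 + 9 days = Aug 7, 2013.
The repair is finished: Aug 7, 2013 + 20 days = Aug 27, 2013.
The quality check is done: Aug 27, 2013 + 72 days = Nov 7, 2013.
The customer is notified: Nov 7, 2013 + 9 days = Nov 16, 2013.

2013-11-16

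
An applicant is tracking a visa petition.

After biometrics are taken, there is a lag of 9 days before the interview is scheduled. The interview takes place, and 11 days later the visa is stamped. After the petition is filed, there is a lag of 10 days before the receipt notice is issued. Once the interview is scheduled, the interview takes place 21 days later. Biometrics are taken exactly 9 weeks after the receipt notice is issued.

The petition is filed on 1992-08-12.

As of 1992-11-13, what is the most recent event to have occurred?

The petition is filed: Aug 12, 1992.
The receipt notice is issued: Aug 12, 1992 + 10 days = Aug 22, 1992.
Biometrics are taken: Aug 22, 1992 + 9 weeks = Oct 24, 1992.
The interview is scheduled: Oct 24, 1992 + 9 days = Nov 2, 1992.
The interview takes place: Nov 2, 1992 + 21 days = Nov 23, 1992.
The visa is stamped: Nov 23, 1992 + 11 days = Dec 4, 1992.
Nov 13, 1992 falls between when the interview is scheduled (Nov 2, 1992) and when the interview takes place (Nov 23, 1992).

The interview is scheduled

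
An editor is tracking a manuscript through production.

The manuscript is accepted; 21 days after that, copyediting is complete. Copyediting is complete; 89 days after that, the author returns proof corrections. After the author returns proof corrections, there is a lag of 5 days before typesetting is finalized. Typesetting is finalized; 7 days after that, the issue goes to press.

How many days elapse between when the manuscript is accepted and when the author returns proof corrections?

110 days

Causal path: the manuscript is accepted → copyediting is complete → the author returns proof corrections.
Total delay along the path: 21 + 89 = 110 days.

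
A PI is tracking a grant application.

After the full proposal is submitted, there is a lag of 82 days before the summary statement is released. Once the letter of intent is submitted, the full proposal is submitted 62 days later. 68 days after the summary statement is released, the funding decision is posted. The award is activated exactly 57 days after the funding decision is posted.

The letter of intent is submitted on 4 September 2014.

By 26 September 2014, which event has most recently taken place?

The letter of intent is submitted: Sep 4, 2014.
The full proposal is submitted: Sep 4, 2014 + 62 days = Nov 5, 2014.
The summary statement is released: Nov 5, 2014 + 82 days = Jan 26, 2015.
The funding decision is posted: Jan 26, 2015 + 68 days = Apr 4, 2015.
The award is activated: Apr 4, 2015 + 57 days = May 31, 2015.
Sep 26, 2014 falls between when the letter of intent is submitted (Sep 4, 2014) and when the full proposal is submitted (Nov 5, 2014).

The letter of intent is submitted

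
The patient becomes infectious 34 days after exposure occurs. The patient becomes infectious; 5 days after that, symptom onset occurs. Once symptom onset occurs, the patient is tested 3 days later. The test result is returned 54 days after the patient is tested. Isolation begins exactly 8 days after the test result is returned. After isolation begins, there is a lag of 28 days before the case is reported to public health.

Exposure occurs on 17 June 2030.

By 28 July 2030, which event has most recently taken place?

Exposure occurs: Jun 17, 2030.
The patient becomes infectious: Jun 17, 2030 + 34 days = Jul 21, 2030.
Symptom onset occurs: Jul 21, 2030 + 5 days = Jul 26, 2030.
The patient is tested: Jul 26, 2030 + 3 days = Jul 29, 2030.
The test result is returned: Jul 29, 2030 + 54 days = Sep 21, 2030.
Isolation begins: Sep 21, 2030 + 8 days = Sep 29, 2030.
The case is reported to public health: Sep 29, 2030 + 28 days = Oct 27, 2030.
Jul 28, 2030 falls between when symptom onset occurs (Jul 26, 2030) and when the patient is tested (Jul 29, 2030).

Symptom onset occurs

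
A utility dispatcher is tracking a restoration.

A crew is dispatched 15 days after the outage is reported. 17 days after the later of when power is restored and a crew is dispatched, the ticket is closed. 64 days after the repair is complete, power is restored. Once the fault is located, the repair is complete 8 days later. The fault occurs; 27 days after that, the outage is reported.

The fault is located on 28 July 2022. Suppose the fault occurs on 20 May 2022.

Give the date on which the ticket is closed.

The fault is located: Jul 28, 2022.
The repair is complete: Jul 28, 2022 + 8 days = Aug 5, 2022.
Power is restored: Aug 5, 2022 + 64 days = Oct 8, 2022.
The fault occurs: May 20, 2022.
The outage is reported: May 20, 2022 + 27 days = Jun 16, 2022.
A crew is dispatched: Jun 16, 2022 + 15 days = Jul 1, 2022.
Both prerequisites met — power is restored (Oct 8, 2022), a crew is dispatched (Jul 1, 2022); the later is Oct 8, 2022.
The ticket is closed: Oct 8, 2022 + 17 days = Oct 25, 2022.

25 October 2022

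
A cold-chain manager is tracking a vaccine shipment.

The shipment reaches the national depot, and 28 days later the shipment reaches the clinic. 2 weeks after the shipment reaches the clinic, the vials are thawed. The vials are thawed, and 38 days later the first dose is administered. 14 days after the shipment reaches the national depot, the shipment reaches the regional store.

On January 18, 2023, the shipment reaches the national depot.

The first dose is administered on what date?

The shipment reaches the national depot: Jan 18, 2023.
The shipment reaches the clinic: Jan 18, 2023 + 28 days = Feb 15, 2023.
The vials are thawed: Feb 15, 2023 + 2 weeks = Mar 1, 2023.
The first dose is administered: Mar 1, 2023 + 38 days = Apr 8, 2023.

April 8, 2023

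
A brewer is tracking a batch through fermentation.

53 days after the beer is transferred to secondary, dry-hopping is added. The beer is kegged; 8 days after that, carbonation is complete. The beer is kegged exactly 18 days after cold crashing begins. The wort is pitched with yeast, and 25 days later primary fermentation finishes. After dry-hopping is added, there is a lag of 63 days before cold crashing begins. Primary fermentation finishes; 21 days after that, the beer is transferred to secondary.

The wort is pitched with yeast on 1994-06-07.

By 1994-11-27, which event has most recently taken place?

The wort is pitched with yeast: Jun 7, 1994.
Primary fermentation finishes: Jun 7, 1994 + 25 days = Jul 2, 1994.
The beer is transferred to secondary: Jul 2, 1994 + 21 days = Jul 23, 1994.
Dry-hopping is added: Jul 23, 1994 + 53 days = Sep 14, 1994.
Cold crashing begins: Sep 14, 1994 + 63 days = Nov 16, 1994.
The beer is kegged: Nov 16, 1994 + 18 days = Dec 4, 1994.
Carbonation is complete: Dec 4, 1994 + 8 days = Dec 12, 1994.
Nov 27, 1994 falls between when cold crashing begins (Nov 16, 1994) and when the beer is kegged (Dec 4, 1994).

Cold crashing begins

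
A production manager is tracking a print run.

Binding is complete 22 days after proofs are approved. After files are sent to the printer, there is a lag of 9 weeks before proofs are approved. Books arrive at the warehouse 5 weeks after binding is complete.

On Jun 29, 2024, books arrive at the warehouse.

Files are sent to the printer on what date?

Mar 1, 2024

Books arrive at the warehouse: Jun 29, 2024.
Binding is complete: Jun 29, 2024 − 5 weeks = May 25, 2024.
Proofs are approved: May 25, 2024 − 22 days = May 3, 2024.
Files are sent to the printer: May 3, 2024 − 9 weeks = Mar 1, 2024.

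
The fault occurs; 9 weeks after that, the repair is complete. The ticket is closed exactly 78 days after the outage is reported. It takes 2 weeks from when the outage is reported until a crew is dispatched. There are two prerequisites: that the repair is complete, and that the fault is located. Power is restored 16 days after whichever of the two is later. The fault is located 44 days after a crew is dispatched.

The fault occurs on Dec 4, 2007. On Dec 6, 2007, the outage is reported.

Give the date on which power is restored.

The fault occurs: Dec 4, 2007.
The repair is complete: Dec 4, 2007 + 9 weeks = Feb 5, 2008.
The outage is reported: Dec 6, 2007.
A crew is dispatched: Dec 6, 2007 + 2 weeks = Dec 20, 2007.
The fault is located: Dec 20, 2007 + 44 days = Feb 2, 2008.
Both prerequisites met — the repair is complete (Feb 5, 2008), the fault is located (Feb 2, 2008); the later is Feb 5, 2008.
Power is restored: Feb 5, 2008 + 16 days = Feb 21, 2008.

Feb 21, 2008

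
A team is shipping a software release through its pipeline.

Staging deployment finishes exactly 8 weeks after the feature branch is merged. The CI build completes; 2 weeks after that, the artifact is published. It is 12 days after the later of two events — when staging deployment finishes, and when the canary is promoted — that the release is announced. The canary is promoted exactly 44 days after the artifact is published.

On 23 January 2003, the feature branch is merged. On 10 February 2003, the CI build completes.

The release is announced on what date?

21 April 2003

The feature branch is merged: Jan 23, 2003.
Staging deployment finishes: Jan 23, 2003 + 8 weeks = Mar 20, 2003.
The CI build completes: Feb 10, 2003.
The artifact is published: Feb 10, 2003 + 2 weeks = Feb 24, 2003.
The canary is promoted: Feb 24, 2003 + 44 days = Apr 9, 2003.
Both prerequisites met — staging deployment finishes (Mar 20, 2003), the canary is promoted (Apr 9, 2003); the later is Apr 9, 2003.
The release is announced: Apr 9, 2003 + 12 days = Apr 21, 2003.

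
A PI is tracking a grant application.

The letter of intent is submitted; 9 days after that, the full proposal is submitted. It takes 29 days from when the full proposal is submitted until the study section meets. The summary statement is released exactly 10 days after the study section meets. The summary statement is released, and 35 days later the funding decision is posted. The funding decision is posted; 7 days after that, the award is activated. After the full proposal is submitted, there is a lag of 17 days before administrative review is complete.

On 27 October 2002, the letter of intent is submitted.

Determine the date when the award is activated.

The letter of intent is submitted: Oct 27, 2002.
The full proposal is submitted: Oct 27, 2002 + 9 days = Nov 5, 2002.
The study section meets: Nov 5, 2002 + 29 days = Dec 4, 2002.
The summary statement is released: Dec 4, 2002 + 10 days = Dec 14, 2002.
The funding decision is posted: Dec 14, 2002 + 35 days = Jan 18, 2003.
The award is activated: Jan 18, 2003 + 7 days = Jan 25, 2003.

25 January 2003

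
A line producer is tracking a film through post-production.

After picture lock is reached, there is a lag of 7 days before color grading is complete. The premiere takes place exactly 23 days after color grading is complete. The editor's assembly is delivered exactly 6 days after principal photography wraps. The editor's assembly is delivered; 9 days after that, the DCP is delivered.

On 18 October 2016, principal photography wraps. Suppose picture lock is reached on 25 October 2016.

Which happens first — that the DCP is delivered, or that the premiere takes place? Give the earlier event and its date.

Principal photography wraps: Oct 18, 2016.
The editor's assembly is delivered: Oct 18, 2016 + 6 days = Oct 24, 2016.
The DCP is delivered: Oct 24, 2016 + 9 days = Nov 2, 2016.
Picture lock is reached: Oct 25, 2016.
Color grading is complete: Oct 25, 2016 + 7 days = Nov 1, 2016.
The premiere takes place: Nov 1, 2016 + 23 days = Nov 24, 2016.
Comparing: the DCP is delivered on Nov 2, 2016 vs the premiere takes place on Nov 24, 2016. Earlier: the DCP is delivered.

The DCP is delivered — 2 November 2016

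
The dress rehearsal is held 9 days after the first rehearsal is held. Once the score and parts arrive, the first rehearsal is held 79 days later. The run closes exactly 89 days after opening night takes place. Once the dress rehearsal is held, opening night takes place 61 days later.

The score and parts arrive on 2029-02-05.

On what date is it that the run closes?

The score and parts arrive: Feb 5, 2029.
The first rehearsal is held: Feb 5, 2029 + 79 days = Apr 25, 2029.
The dress rehearsal is held: Apr 25, 2029 + 9 days = May 4, 2029.
Opening night takes place: May 4, 2029 + 61 days = Jul 4, 2029.
The run closes: Jul 4, 2029 + 89 days = Oct 1, 2029.

2029-10-01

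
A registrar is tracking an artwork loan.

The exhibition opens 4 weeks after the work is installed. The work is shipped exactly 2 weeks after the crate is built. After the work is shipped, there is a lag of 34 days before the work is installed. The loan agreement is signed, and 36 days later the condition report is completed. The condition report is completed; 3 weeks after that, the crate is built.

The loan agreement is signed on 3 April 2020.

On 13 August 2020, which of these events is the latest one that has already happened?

The loan agreement is signed: Apr 3, 2020.
The condition report is completed: Apr 3, 2020 + 36 days = May 9, 2020.
The crate is built: May 9, 2020 + 3 weeks = May 30, 2020.
The work is shipped: May 30, 2020 + 2 weeks = Jun 13, 2020.
The work is installed: Jun 13, 2020 + 34 days = Jul 17, 2020.
The exhibition opens: Jul 17, 2020 + 4 weeks = Aug 14, 2020.
Aug 13, 2020 falls between when the work is installed (Jul 17, 2020) and when the exhibition opens (Aug 14, 2020).

The work is installed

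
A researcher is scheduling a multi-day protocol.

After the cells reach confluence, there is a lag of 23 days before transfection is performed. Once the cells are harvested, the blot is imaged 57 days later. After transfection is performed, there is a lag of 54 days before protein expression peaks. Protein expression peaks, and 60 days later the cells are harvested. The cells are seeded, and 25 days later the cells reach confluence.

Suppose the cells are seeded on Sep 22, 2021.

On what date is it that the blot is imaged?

The cells are seeded: Sep 22, 2021.
The cells reach confluence: Sep 22, 2021 + 25 days = Oct 17, 2021.
Transfection is performed: Oct 17, 2021 + 23 days = Nov 9, 2021.
Protein expression peaks: Nov 9, 2021 + 54 days = Jan 2, 2022.
The cells are harvested: Jan 2, 2022 + 60 days = Mar 3, 2022.
The blot is imaged: Mar 3, 2022 + 57 days = Apr 29, 2022.

Apr 29, 2022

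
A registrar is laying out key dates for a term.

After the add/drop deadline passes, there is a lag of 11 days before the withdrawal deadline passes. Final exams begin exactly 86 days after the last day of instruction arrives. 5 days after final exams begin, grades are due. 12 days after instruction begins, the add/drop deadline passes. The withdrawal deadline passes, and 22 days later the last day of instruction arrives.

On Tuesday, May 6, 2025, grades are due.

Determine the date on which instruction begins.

Grades are due: May 6, 2025.
Final exams begin: May 6, 2025 − 5 days = May 1, 2025.
The last day of instruction arrives: May 1, 2025 − 86 days = Feb 4, 2025.
The withdrawal deadline passes: Feb 4, 2025 − 22 days = Jan 13, 2025.
The add/drop deadline passes: Jan 13, 2025 − 11 days = Jan 2, 2025.
Instruction begins: Jan 2, 2025 − 12 days = Dec 21, 2024.

Saturday, December 21, 2024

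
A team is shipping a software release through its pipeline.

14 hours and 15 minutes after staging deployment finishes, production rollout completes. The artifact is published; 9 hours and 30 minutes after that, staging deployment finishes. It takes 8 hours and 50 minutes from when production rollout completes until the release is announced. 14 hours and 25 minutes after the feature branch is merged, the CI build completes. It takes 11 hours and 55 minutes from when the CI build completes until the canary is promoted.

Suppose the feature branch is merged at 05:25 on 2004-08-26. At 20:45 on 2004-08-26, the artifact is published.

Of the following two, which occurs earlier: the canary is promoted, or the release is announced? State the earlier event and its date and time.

The canary is promoted — 07:45 on 2004-08-27

The feature branch is merged: 05:25 Aug 26, 2004.
The CI build completes: 05:25 Aug 26, 2004 + 14h25m = 19:50 Aug 26, 2004.
The canary is promoted: 19:50 Aug 26, 2004 + 11h55m = 07:45 Aug 27, 2004.
The artifact is published: 20:45 Aug 26, 2004.
Staging deployment finishes: 20:45 Aug 26, 2004 + 9h30m = 06:15 Aug 27, 2004.
Production rollout completes: 06:15 Aug 27, 2004 + 14h15m = 20:30 Aug 27, 2004.
The release is announced: 20:30 Aug 27, 2004 + 8h50m = 05:20 Aug 28, 2004.
Comparing: the canary is promoted at 07:45 Aug 27, 2004 vs the release is announced at 05:20 Aug 28, 2004. Earlier: the canary is promoted.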